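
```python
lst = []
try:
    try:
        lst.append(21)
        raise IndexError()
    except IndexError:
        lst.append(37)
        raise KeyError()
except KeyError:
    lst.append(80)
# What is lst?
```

Step-by-step execution trace:
1. Inner try: `lst.append(21)` → lst = [21].
2. `raise IndexError()` raises IndexError.
3. Inner `except IndexError` matches → `lst.append(37)` → lst = [21, 37].
4. `raise KeyError()` raises KeyError; propagates to outer try.
5. Outer `except KeyError` matches → `lst.append(80)` → lst = [21, 37, 80].
Result: [21, 37, 80]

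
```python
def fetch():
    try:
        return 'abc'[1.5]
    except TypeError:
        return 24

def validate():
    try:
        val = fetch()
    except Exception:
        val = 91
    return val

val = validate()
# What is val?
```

Step-by-step execution trace:
1. `validate()` calls `fetch()`.
2. In fetch: `'abc'[1.5]` raises TypeError; `except TypeError` catches it → returns 24.
3. In validate: `val = fetch()` → val = 24. No exception reaches validate.
4. `except Exception` is skipped; validate returns 24.
5. val = 24.
Result: 24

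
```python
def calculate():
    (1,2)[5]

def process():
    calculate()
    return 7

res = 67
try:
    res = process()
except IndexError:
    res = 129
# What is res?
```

Step-by-step execution trace:
1. res starts at 67.
2. try: `process()` calls `calculate()`.
3. `calculate()` evaluates `(1,2)[5]`, which raises IndexError; it propagates through process (uncaught).
4. `return 7` in process is not reached; the assignment to res does not complete.
5. `except IndexError` matches → res = 129.
Result: 129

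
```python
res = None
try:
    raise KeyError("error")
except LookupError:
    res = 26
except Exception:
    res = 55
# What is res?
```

Step-by-step execution trace:
1. `raise KeyError(...)` raises KeyError.
2. `except LookupError` matches (KeyError is a subclass of LookupError) → res = 26.
3. `except Exception` is not reached.
Result: 26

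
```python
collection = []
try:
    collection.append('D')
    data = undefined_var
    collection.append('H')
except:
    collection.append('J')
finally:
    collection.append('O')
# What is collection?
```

Step-by-step execution trace:
1. try: `collection.append('D')` → collection = ['D'].
2. `data = undefined_var` raises NameError; `collection.append('H')` is not reached.
3. bare `except` matches → `collection.append('J')` → collection = ['D', 'J'].
4. finally always runs: `collection.append('O')` → collection = ['D', 'J', 'O'].
Result: ['D', 'J', 'O']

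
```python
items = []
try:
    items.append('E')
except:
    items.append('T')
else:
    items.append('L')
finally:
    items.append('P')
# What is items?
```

Step-by-step execution trace:
1. try: `items.append('E')` → items = ['E']. No exception raised.
2. `except` is skipped.
3. `else` runs: `items.append('L')` → items = ['E', 'L'].
4. `finally` always runs: `items.append('P')` → items = ['E', 'L', 'P'].
Result: ['E', 'L', 'P']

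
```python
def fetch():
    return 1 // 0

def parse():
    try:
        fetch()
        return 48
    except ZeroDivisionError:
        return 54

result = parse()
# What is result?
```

Step-by-step execution trace:
1. `parse()` calls `fetch()`.
2. `fetch()` evaluates `1 // 0`, which raises ZeroDivisionError; it propagates to the caller.
3. `return 48` is not reached.
4. `except ZeroDivisionError` in parse matches → returns 54.
5. result = 54.
Result: 54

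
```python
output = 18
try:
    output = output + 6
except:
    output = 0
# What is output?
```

Step-by-step execution trace:
1. output starts at 18.
2. try: `output = output + 6` → output = 24. No exception raised.
3. `except` is skipped.
Result: 24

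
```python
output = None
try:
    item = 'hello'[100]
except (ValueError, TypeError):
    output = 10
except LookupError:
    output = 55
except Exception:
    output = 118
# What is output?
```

Step-by-step execution trace:
1. `item = 'hello'[100]` raises IndexError.
2. `except (ValueError, TypeError)` does not match IndexError; skipped.
3. `except LookupError` matches (IndexError is a subclass of LookupError) → output = 55.
4. `except Exception` is not reached.
Result: 55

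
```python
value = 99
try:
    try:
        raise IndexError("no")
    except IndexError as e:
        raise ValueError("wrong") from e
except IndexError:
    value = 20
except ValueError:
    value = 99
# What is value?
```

Step-by-step execution trace:
1. Inner try raises IndexError; inner `except IndexError as e` catches it.
2. `raise ValueError(...) from e` raises ValueError (IndexError is attached as __cause__, but only ValueError is active).
3. Outer `except IndexError` does not match ValueError; skipped.
4. Outer `except ValueError` matches → value = 99.
Result: 99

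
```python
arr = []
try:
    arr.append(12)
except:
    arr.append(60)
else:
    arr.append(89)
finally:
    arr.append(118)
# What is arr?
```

Step-by-step execution trace:
1. try: `arr.append(12)` → arr = [12]. No exception raised.
2. `except` is skipped.
3. `else` runs: `arr.append(89)` → arr = [12, 89].
4. `finally` always runs: `arr.append(118)` → arr = [12, 89, 118].
Result: [12, 89, 118]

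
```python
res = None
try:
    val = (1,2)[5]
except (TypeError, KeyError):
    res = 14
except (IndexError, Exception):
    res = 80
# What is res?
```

Step-by-step execution trace:
1. `val = (1,2)[5]` raises IndexError.
2. `except (TypeError, KeyError)` does not match IndexError; skipped.
3. `except (IndexError, Exception)` matches (IndexError is in the tuple) → res = 80.
Result: 80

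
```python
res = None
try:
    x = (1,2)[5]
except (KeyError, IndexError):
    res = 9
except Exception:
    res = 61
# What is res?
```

Step-by-step execution trace:
1. `x = (1,2)[5]` raises IndexError.
2. `except (KeyError, IndexError)` matches (IndexError is in the tuple) → res = 9.
3. `except Exception` is not reached.
Result: 9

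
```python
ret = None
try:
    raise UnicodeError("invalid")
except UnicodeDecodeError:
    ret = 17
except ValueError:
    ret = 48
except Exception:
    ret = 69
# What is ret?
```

Step-by-step execution trace:
1. `raise UnicodeError(...)` raises UnicodeError.
2. `except UnicodeDecodeError` does not match (UnicodeError is not a subclass of UnicodeDecodeError); skipped.
3. `except ValueError` matches (UnicodeError is a subclass of ValueError) → ret = 48.
4. `except Exception` is not reached.
Result: 48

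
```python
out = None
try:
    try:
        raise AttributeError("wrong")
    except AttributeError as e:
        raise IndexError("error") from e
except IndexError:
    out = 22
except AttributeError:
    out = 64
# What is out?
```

Step-by-step execution trace:
1. Inner try raises AttributeError; inner `except AttributeError as e` catches it.
2. `raise IndexError(...) from e` raises IndexError (AttributeError is attached as __cause__, but only IndexError is active).
3. Outer `except IndexError` matches → out = 22.
4. `except AttributeError` is not reached.
Result: 22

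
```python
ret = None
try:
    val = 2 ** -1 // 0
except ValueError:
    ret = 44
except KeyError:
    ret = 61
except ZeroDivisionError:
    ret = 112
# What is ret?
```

Step-by-step execution trace:
1. `val = 2 ** -1 // 0` raises ZeroDivisionError.
2. `except ValueError` does not match ZeroDivisionError; skipped.
3. `except KeyError` does not match ZeroDivisionError; skipped.
4. `except ZeroDivisionError` matches → ret = 112.
Result: 112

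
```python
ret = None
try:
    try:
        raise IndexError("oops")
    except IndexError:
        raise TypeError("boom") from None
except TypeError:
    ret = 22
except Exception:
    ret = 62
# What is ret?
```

Step-by-step execution trace:
1. Inner try raises IndexError; inner `except IndexError` catches it.
2. `raise TypeError(...) from None` raises TypeError (from None suppresses __context__, but the active exception is still TypeError).
3. Outer `except TypeError` matches → ret = 22.
4. `except Exception` is not reached.
Result: 22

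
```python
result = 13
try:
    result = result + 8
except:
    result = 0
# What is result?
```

Step-by-step execution trace:
1. result starts at 13.
2. try: `result = result + 8` → result = 21. No exception raised.
3. `except` is skipped.
Result: 21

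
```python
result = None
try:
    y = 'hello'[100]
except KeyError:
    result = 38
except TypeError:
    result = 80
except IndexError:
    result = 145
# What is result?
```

Step-by-step execution trace:
1. `y = 'hello'[100]` raises IndexError.
2. `except KeyError` does not match IndexError; skipped.
3. `except TypeError` does not match IndexError; skipped.
4. `except IndexError` matches → result = 145.
Result: 145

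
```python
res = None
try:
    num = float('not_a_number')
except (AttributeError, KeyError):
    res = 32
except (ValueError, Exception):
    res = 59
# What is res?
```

Step-by-step execution trace:
1. `num = float('not_a_number')` raises ValueError.
2. `except (AttributeError, KeyError)` does not match ValueError; skipped.
3. `except (ValueError, Exception)` matches (ValueError is in the tuple) → res = 59.
Result: 59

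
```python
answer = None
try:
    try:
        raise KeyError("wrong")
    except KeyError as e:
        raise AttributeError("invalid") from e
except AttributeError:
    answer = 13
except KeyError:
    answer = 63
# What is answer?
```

Step-by-step execution trace:
1. Inner try raises KeyError; inner `except KeyError as e` catches it.
2. `raise AttributeError(...) from e` raises AttributeError (KeyError is attached as __cause__, but only AttributeError is active).
3. Outer `except AttributeError` matches → answer = 13.
4. `except KeyError` is not reached.
Result: 13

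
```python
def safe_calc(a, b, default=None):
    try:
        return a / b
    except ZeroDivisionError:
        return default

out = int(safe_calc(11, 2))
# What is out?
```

Step-by-step execution trace:
1. `safe_calc(11, 2)` enters try: `return 11 / 2` → returns 5.5. No exception raised.
2. `except ZeroDivisionError` is skipped.
3. `int(5.5)` → 5 → out = 5.
Result: 5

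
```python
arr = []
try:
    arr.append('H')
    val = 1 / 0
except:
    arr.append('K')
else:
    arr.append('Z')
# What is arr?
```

Step-by-step execution trace:
1. try: `arr.append('H')` → arr = ['H'].
2. `val = 1 / 0` raises ZeroDivisionError.
3. bare `except` matches → `arr.append('K')` → arr = ['H', 'K'].
4. `else` is skipped (an exception was raised).
Result: ['H', 'K']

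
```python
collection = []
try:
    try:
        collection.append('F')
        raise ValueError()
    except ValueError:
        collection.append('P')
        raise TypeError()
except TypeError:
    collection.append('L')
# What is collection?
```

Step-by-step execution trace:
1. Inner try: `collection.append('F')` → collection = ['F'].
2. `raise ValueError()` raises ValueError.
3. Inner `except ValueError` matches → `collection.append('P')` → collection = ['F', 'P'].
4. `raise TypeError()` raises TypeError; propagates to outer try.
5. Outer `except TypeError` matches → `collection.append('L')` → collection = ['F', 'P', 'L'].
Result: ['F', 'P', 'L']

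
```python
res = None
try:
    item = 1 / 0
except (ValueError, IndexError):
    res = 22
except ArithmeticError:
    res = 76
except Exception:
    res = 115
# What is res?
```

Step-by-step execution trace:
1. `item = 1 / 0` raises ZeroDivisionError.
2. `except (ValueError, IndexError)` does not match ZeroDivisionError; skipped.
3. `except ArithmeticError` matches (ZeroDivisionError is a subclass of ArithmeticError) → res = 76.
4. `except Exception` is not reached.
Result: 76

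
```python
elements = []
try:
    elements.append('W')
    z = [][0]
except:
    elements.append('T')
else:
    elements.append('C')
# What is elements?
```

Step-by-step execution trace:
1. try: `elements.append('W')` → elements = ['W'].
2. `z = [][0]` raises IndexError.
3. bare `except` matches → `elements.append('T')` → elements = ['W', 'T'].
4. `else` is skipped (an exception was raised).
Result: ['W', 'T']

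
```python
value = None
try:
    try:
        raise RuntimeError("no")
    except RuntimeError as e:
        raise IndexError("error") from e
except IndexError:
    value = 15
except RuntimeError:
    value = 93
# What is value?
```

Step-by-step execution trace:
1. Inner try raises RuntimeError; inner `except RuntimeError as e` catches it.
2. `raise IndexError(...) from e` raises IndexError (RuntimeError is attached as __cause__, but only IndexError is active).
3. Outer `except IndexError` matches → value = 15.
4. `except RuntimeError` is not reached.
Result: 15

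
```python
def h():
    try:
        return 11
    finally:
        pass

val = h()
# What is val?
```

Step-by-step execution trace:
1. `h()` enters try: `return 11` sets pending return value 11.
2. Before returning, `finally: pass` runs (no effect).
3. h() returns 11 → val = 11.
Result: 11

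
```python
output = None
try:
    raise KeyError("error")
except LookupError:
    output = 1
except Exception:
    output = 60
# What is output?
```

Step-by-step execution trace:
1. `raise KeyError(...)` raises KeyError.
2. `except LookupError` matches (KeyError is a subclass of LookupError) → output = 1.
3. `except Exception` is not reached.
Result: 1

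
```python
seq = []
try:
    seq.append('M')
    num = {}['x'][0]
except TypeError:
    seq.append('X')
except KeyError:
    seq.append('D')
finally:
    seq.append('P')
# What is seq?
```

Step-by-step execution trace:
1. try: `seq.append('M')` → seq = ['M'].
2. `num = {}['x'][0]` raises KeyError.
3. `except TypeError` does not match KeyError; skipped.
4. `except KeyError` matches → `seq.append('D')` → seq = ['M', 'D'].
5. finally always runs: `seq.append('P')` → seq = ['M', 'D', 'P'].
Result: ['M', 'D', 'P']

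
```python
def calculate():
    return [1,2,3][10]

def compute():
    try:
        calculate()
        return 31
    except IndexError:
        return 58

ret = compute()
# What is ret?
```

Step-by-step execution trace:
1. `compute()` calls `calculate()`.
2. `calculate()` evaluates `[1,2,3][10]`, which raises IndexError; it propagates to the caller.
3. `return 31` is not reached.
4. `except IndexError` in compute matches → returns 58.
5. ret = 58.
Result: 58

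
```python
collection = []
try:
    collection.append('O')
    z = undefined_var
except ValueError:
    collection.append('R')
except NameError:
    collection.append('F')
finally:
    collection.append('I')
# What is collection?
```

Step-by-step execution trace:
1. try: `collection.append('O')` → collection = ['O'].
2. `z = undefined_var` raises NameError.
3. `except ValueError` does not match NameError; skipped.
4. `except NameError` matches → `collection.append('F')` → collection = ['O', 'F'].
5. finally always runs: `collection.append('I')` → collection = ['O', 'F', 'I'].
Result: ['O', 'F', 'I']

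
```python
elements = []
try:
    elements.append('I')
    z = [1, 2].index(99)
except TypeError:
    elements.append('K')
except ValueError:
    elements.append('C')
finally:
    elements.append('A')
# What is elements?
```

Step-by-step execution trace:
1. try: `elements.append('I')` → elements = ['I'].
2. `z = [1, 2].index(99)` raises ValueError.
3. `except TypeError` does not match ValueError; skipped.
4. `except ValueError` matches → `elements.append('C')` → elements = ['I', 'C'].
5. finally always runs: `elements.append('A')` → elements = ['I', 'C', 'A'].
Result: ['I', 'C', 'A']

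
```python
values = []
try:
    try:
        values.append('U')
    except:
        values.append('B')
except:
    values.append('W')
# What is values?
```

Step-by-step execution trace:
1. Inner try: `values.append('U')` → values = ['U']. No exception raised.
2. Inner `except` is skipped.
3. Inner try completes normally; outer `except` is skipped.
Result: ['U']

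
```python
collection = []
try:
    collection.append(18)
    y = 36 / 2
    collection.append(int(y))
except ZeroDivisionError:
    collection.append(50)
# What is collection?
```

Step-by-step execution trace:
1. try: `collection.append(18)` → collection = [18].
2. `y = 36 / 2` → y = 18.0. No exception raised.
3. `collection.append(int(y))` → collection = [18, 18].
4. `except ZeroDivisionError` is skipped (no exception was raised).
Result: [18, 18]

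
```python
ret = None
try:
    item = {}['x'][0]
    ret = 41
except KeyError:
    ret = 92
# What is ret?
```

Step-by-step execution trace:
1. `item = {}['x'][0]` raises KeyError.
2. `ret = 41` is not reached.
3. `except KeyError` matches → ret = 92.
Result: 92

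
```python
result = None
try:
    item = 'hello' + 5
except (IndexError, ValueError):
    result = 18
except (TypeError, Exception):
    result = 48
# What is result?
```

Step-by-step execution trace:
1. `item = 'hello' + 5` raises TypeError.
2. `except (IndexError, ValueError)` does not match TypeError; skipped.
3. `except (TypeError, Exception)` matches (TypeError is in the tuple) → result = 48.
Result: 48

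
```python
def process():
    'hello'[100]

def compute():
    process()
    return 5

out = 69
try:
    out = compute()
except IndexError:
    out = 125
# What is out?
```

Step-by-step execution trace:
1. out starts at 69.
2. try: `compute()` calls `process()`.
3. `process()` evaluates `'hello'[100]`, which raises IndexError; it propagates through compute (uncaught).
4. `return 5` in compute is not reached; the assignment to out does not complete.
5. `except IndexError` matches → out = 125.
Result: 125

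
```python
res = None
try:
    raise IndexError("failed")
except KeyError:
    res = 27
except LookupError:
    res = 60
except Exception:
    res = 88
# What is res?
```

Step-by-step execution trace:
1. `raise IndexError(...)` raises IndexError.
2. `except KeyError` does not match (IndexError is not a subclass of KeyError); skipped.
3. `except LookupError` matches (IndexError is a subclass of LookupError) → res = 60.
4. `except Exception` is not reached.
Result: 60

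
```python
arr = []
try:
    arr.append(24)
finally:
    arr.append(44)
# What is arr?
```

Step-by-step execution trace:
1. try: `arr.append(24)` → arr = [24].
2. The try body completes without raising.
3. finally always runs: `arr.append(44)` → arr = [24, 44].
Result: [24, 44]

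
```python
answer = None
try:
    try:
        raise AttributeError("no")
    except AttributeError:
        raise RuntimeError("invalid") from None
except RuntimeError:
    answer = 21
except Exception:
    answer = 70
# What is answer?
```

Step-by-step execution trace:
1. Inner try raises AttributeError; inner `except AttributeError` catches it.
2. `raise RuntimeError(...) from None` raises RuntimeError (from None suppresses __context__, but the active exception is still RuntimeError).
3. Outer `except RuntimeError` matches → answer = 21.
4. `except Exception` is not reached.
Result: 21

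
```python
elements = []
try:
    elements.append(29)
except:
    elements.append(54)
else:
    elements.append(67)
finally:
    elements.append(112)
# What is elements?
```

Step-by-step execution trace:
1. try: `elements.append(29)` → elements = [29]. No exception raised.
2. `except` is skipped.
3. `else` runs: `elements.append(67)` → elements = [29, 67].
4. `finally` always runs: `elements.append(112)` → elements = [29, 67, 112].
Result: [29, 67, 112]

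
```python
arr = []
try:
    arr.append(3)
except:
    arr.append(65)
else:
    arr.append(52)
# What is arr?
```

Step-by-step execution trace:
1. try: `arr.append(3)` → arr = [3]. No exception raised.
2. `except` is skipped.
3. `else` runs (try completed without exception): `arr.append(52)` → arr = [3, 52].
Result: [3, 52]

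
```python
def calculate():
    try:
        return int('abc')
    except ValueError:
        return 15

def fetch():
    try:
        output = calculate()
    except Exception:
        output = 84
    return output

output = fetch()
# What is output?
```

Step-by-step execution trace:
1. `fetch()` calls `calculate()`.
2. In calculate: `int('abc')` raises ValueError; `except ValueError` catches it → returns 15.
3. In fetch: `output = calculate()` → output = 15. No exception reaches fetch.
4. `except Exception` is skipped; fetch returns 15.
5. output = 15.
Result: 15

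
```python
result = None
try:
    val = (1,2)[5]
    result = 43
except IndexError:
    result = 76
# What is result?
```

Step-by-step execution trace:
1. `val = (1,2)[5]` raises IndexError.
2. `result = 43` is not reached.
3. `except IndexError` matches → result = 76.
Result: 76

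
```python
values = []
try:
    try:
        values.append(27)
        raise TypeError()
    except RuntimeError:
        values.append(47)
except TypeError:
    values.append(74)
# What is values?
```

Step-by-step execution trace:
1. Inner try: `values.append(27)` → values = [27].
2. `raise TypeError()` raises TypeError.
3. Inner `except RuntimeError` does not match TypeError; exception propagates to outer try.
4. Outer `except TypeError` matches → `values.append(74)` → values = [27, 74].
Result: [27, 74]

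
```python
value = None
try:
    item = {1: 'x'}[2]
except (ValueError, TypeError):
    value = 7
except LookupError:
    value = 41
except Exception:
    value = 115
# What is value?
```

Step-by-step execution trace:
1. `item = {1: 'x'}[2]` raises KeyError.
2. `except (ValueError, TypeError)` does not match KeyError; skipped.
3. `except LookupError` matches (KeyError is a subclass of LookupError) → value = 41.
4. `except Exception` is not reached.
Result: 41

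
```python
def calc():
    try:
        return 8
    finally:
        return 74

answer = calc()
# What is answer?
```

Step-by-step execution trace:
1. `calc()` enters try: `return 8` sets pending return value 8.
2. Before returning, `finally: return 74` runs and overrides the pending return.
3. calc() returns 74 → answer = 74.
Result: 74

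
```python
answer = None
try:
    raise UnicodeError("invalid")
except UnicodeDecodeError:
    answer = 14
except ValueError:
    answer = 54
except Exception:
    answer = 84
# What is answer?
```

Step-by-step execution trace:
1. `raise UnicodeError(...)` raises UnicodeError.
2. `except UnicodeDecodeError` does not match (UnicodeError is not a subclass of UnicodeDecodeError); skipped.
3. `except ValueError` matches (UnicodeError is a subclass of ValueError) → answer = 54.
4. `except Exception` is not reached.
Result: 54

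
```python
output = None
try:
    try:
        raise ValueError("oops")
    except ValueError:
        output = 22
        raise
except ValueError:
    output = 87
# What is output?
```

Step-by-step execution trace:
1. Inner try: `raise ValueError("oops")` raises ValueError.
2. Inner `except ValueError` matches → output = 22.
3. bare `raise` re-raises the same ValueError.
4. Outer `except ValueError` matches → output = 87.
Result: 87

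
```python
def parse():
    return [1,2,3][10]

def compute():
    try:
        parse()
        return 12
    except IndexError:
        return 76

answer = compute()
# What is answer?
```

Step-by-step execution trace:
1. `compute()` calls `parse()`.
2. `parse()` evaluates `[1,2,3][10]`, which raises IndexError; it propagates to the caller.
3. `return 12` is not reached.
4. `except IndexError` in compute matches → returns 76.
5. answer = 76.
Result: 76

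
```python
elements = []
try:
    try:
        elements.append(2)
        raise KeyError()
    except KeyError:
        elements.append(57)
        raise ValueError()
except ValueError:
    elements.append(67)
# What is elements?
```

Step-by-step execution trace:
1. Inner try: `elements.append(2)` → elements = [2].
2. `raise KeyError()` raises KeyError.
3. Inner `except KeyError` matches → `elements.append(57)` → elements = [2, 57].
4. `raise ValueError()` raises ValueError; propagates to outer try.
5. Outer `except ValueError` matches → `elements.append(67)` → elements = [2, 57, 67].
Result: [2, 57, 67]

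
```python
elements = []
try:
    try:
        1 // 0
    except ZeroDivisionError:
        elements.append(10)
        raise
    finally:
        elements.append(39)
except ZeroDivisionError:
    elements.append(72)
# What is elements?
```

Step-by-step execution trace:
1. Inner try: `1 // 0` raises ZeroDivisionError.
2. Inner `except ZeroDivisionError` matches → `elements.append(10)` → elements = [10].
3. bare `raise` re-raises ZeroDivisionError.
4. Inner `finally` runs during unwinding: `elements.append(39)` → elements = [10, 39].
5. Outer `except ZeroDivisionError` matches → `elements.append(72)` → elements = [10, 39, 72].
Result: [10, 39, 72]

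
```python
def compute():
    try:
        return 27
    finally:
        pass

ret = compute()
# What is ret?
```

Step-by-step execution trace:
1. `compute()` enters try: `return 27` sets pending return value 27.
2. Before returning, `finally: pass` runs (no effect).
3. compute() returns 27 → ret = 27.
Result: 27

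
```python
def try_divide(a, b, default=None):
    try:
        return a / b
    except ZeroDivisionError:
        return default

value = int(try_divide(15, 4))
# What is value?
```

Step-by-step execution trace:
1. `try_divide(15, 4)` enters try: `return 15 / 4` → returns 3.75. No exception raised.
2. `except ZeroDivisionError` is skipped.
3. `int(3.75)` → 3 → value = 3.
Result: 3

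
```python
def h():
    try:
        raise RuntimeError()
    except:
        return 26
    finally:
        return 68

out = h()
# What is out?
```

Step-by-step execution trace:
1. `h()` enters try: `raise RuntimeError()` raises RuntimeError.
2. bare `except` matches → `return 26` sets pending return value 26.
3. Before returning, `finally: return 68` runs and overrides the pending return.
4. h() returns 68 → out = 68.
Result: 68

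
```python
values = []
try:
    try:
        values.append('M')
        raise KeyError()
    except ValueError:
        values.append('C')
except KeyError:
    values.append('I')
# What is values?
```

Step-by-step execution trace:
1. Inner try: `values.append('M')` → values = ['M'].
2. `raise KeyError()` raises KeyError.
3. Inner `except ValueError` does not match KeyError; exception propagates to outer try.
4. Outer `except KeyError` matches → `values.append('I')` → values = ['M', 'I'].
Result: ['M', 'I']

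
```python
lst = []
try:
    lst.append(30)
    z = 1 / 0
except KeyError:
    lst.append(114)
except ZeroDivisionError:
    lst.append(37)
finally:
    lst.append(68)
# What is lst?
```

Step-by-step execution trace:
1. try: `lst.append(30)` → lst = [30].
2. `z = 1 / 0` raises ZeroDivisionError.
3. `except KeyError` does not match ZeroDivisionError; skipped.
4. `except ZeroDivisionError` matches → `lst.append(37)` → lst = [30, 37].
5. finally always runs: `lst.append(68)` → lst = [30, 37, 68].
Result: [30, 37, 68]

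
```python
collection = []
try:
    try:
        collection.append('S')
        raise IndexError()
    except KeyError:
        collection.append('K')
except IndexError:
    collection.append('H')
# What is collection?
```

Step-by-step execution trace:
1. Inner try: `collection.append('S')` → collection = ['S'].
2. `raise IndexError()` raises IndexError.
3. Inner `except KeyError` does not match IndexError; exception propagates to outer try.
4. Outer `except IndexError` matches → `collection.append('H')` → collection = ['S', 'H'].
Result: ['S', 'H']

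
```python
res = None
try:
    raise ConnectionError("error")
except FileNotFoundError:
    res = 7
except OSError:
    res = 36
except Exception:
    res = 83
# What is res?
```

Step-by-step execution trace:
1. `raise ConnectionError(...)` raises ConnectionError.
2. `except FileNotFoundError` does not match (ConnectionError is not a subclass of FileNotFoundError); skipped.
3. `except OSError` matches (ConnectionError is a subclass of OSError) → res = 36.
4. `except Exception` is not reached.
Result: 36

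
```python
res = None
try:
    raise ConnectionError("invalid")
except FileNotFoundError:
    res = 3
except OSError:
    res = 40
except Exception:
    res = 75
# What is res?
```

Step-by-step execution trace:
1. `raise ConnectionError(...)` raises ConnectionError.
2. `except FileNotFoundError` does not match (ConnectionError is not a subclass of FileNotFoundError); skipped.
3. `except OSError` matches (ConnectionError is a subclass of OSError) → res = 40.
4. `except Exception` is not reached.
Result: 40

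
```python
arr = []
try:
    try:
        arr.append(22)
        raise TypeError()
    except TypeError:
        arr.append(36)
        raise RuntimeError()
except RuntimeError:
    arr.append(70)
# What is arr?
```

Step-by-step execution trace:
1. Inner try: `arr.append(22)` → arr = [22].
2. `raise TypeError()` raises TypeError.
3. Inner `except TypeError` matches → `arr.append(36)` → arr = [22, 36].
4. `raise RuntimeError()` raises RuntimeError; propagates to outer try.
5. Outer `except RuntimeError` matches → `arr.append(70)` → arr = [22, 36, 70].
Result: [22, 36, 70]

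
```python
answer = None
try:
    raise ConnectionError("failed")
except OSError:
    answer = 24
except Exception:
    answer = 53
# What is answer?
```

Step-by-step execution trace:
1. `raise ConnectionError(...)` raises ConnectionError.
2. `except OSError` matches (ConnectionError is a subclass of OSError) → answer = 24.
3. `except Exception` is not reached.
Result: 24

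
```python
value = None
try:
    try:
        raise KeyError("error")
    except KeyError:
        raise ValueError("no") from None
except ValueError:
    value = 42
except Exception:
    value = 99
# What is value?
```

Step-by-step execution trace:
1. Inner try raises KeyError; inner `except KeyError` catches it.
2. `raise ValueError(...) from None` raises ValueError (from None suppresses __context__, but the active exception is still ValueError).
3. Outer `except ValueError` matches → value = 42.
4. `except Exception` is not reached.
Result: 42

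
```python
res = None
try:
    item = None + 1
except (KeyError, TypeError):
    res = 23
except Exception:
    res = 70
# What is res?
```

Step-by-step execution trace:
1. `item = None + 1` raises TypeError.
2. `except (KeyError, TypeError)` matches (TypeError is in the tuple) → res = 23.
3. `except Exception` is not reached.
Result: 23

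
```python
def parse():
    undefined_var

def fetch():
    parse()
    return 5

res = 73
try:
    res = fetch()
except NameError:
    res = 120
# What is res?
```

Step-by-step execution trace:
1. res starts at 73.
2. try: `fetch()` calls `parse()`.
3. `parse()` evaluates `undefined_var`, which raises NameError; it propagates through fetch (uncaught).
4. `return 5` in fetch is not reached; the assignment to res does not complete.
5. `except NameError` matches → res = 120.
Result: 120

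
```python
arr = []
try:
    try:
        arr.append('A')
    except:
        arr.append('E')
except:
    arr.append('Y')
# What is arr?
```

Step-by-step execution trace:
1. Inner try: `arr.append('A')` → arr = ['A']. No exception raised.
2. Inner `except` is skipped.
3. Inner try completes normally; outer `except` is skipped.
Result: ['A']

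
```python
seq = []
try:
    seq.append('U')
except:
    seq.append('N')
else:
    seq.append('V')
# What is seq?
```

Step-by-step execution trace:
1. try: `seq.append('U')` → seq = ['U']. No exception raised.
2. `except` is skipped.
3. `else` runs (try completed without exception): `seq.append('V')` → seq = ['U', 'V'].
Result: ['U', 'V']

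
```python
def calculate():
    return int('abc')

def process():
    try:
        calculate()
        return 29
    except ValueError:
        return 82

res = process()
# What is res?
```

Step-by-step execution trace:
1. `process()` calls `calculate()`.
2. `calculate()` evaluates `int('abc')`, which raises ValueError; it propagates to the caller.
3. `return 29` is not reached.
4. `except ValueError` in process matches → returns 82.
5. res = 82.
Result: 82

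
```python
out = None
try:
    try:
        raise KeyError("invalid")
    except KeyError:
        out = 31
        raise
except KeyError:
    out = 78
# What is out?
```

Step-by-step execution trace:
1. Inner try: `raise KeyError("invalid")` raises KeyError.
2. Inner `except KeyError` matches → out = 31.
3. bare `raise` re-raises the same KeyError.
4. Outer `except KeyError` matches → out = 78.
Result: 78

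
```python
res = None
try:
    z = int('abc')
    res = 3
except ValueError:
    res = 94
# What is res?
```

Step-by-step execution trace:
1. `z = int('abc')` raises ValueError.
2. `res = 3` is not reached.
3. `except ValueError` matches → res = 94.
Result: 94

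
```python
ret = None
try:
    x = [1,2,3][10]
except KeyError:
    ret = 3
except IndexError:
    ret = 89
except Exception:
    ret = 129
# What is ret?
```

Step-by-step execution trace:
1. `x = [1,2,3][10]` raises IndexError.
2. `except KeyError` does not match IndexError; skipped.
3. `except IndexError` matches → ret = 89.
4. Remaining except clauses are skipped.
Result: 89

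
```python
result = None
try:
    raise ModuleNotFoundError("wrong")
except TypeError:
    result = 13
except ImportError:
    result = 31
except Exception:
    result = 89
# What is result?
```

Step-by-step execution trace:
1. `raise ModuleNotFoundError(...)` raises ModuleNotFoundError.
2. `except TypeError` does not match (ModuleNotFoundError is not a subclass of TypeError); skipped.
3. `except ImportError` matches (ModuleNotFoundError is a subclass of ImportError) → result = 31.
4. `except Exception` is not reached.
Result: 31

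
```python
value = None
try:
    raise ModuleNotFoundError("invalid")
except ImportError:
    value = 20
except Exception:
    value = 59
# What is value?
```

Step-by-step execution trace:
1. `raise ModuleNotFoundError(...)` raises ModuleNotFoundError.
2. `except ImportError` matches (ModuleNotFoundError is a subclass of ImportError) → value = 20.
3. `except Exception` is not reached.
Result: 20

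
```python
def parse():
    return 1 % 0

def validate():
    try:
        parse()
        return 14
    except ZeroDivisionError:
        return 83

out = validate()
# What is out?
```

Step-by-step execution trace:
1. `validate()` calls `parse()`.
2. `parse()` evaluates `1 % 0`, which raises ZeroDivisionError; it propagates to the caller.
3. `return 14` is not reached.
4. `except ZeroDivisionError` in validate matches → returns 83.
5. out = 83.
Result: 83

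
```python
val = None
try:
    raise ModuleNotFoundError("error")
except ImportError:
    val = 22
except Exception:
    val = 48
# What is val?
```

Step-by-step execution trace:
1. `raise ModuleNotFoundError(...)` raises ModuleNotFoundError.
2. `except ImportError` matches (ModuleNotFoundError is a subclass of ImportError) → val = 22.
3. `except Exception` is not reached.
Result: 22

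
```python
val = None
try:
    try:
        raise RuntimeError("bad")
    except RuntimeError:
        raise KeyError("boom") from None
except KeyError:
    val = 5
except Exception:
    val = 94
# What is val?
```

Step-by-step execution trace:
1. Inner try raises RuntimeError; inner `except RuntimeError` catches it.
2. `raise KeyError(...) from None` raises KeyError (from None suppresses __context__, but the active exception is still KeyError).
3. Outer `except KeyError` matches → val = 5.
4. `except Exception` is not reached.
Result: 5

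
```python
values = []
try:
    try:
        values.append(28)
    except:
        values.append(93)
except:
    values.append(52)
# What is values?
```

Step-by-step execution trace:
1. Inner try: `values.append(28)` → values = [28]. No exception raised.
2. Inner `except` is skipped.
3. Inner try completes normally; outer `except` is skipped.
Result: [28]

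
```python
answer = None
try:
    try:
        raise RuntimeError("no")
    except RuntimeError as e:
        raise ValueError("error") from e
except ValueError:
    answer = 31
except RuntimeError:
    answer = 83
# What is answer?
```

Step-by-step execution trace:
1. Inner try raises RuntimeError; inner `except RuntimeError as e` catches it.
2. `raise ValueError(...) from e` raises ValueError (RuntimeError is attached as __cause__, but only ValueError is active).
3. Outer `except ValueError` matches → answer = 31.
4. `except RuntimeError` is not reached.
Result: 31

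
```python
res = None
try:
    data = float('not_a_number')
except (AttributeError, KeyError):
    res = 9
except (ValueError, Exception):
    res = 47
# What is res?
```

Step-by-step execution trace:
1. `data = float('not_a_number')` raises ValueError.
2. `except (AttributeError, KeyError)` does not match ValueError; skipped.
3. `except (ValueError, Exception)` matches (ValueError is in the tuple) → res = 47.
Result: 47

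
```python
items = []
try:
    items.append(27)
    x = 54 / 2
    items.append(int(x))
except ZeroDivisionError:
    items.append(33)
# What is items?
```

Step-by-step execution trace:
1. try: `items.append(27)` → items = [27].
2. `x = 54 / 2` → x = 27.0. No exception raised.
3. `items.append(int(x))` → items = [27, 27].
4. `except ZeroDivisionError` is skipped (no exception was raised).
Result: [27, 27]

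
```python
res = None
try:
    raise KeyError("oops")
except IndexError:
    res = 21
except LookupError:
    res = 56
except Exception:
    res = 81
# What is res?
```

Step-by-step execution trace:
1. `raise KeyError(...)` raises KeyError.
2. `except IndexError` does not match (KeyError is not a subclass of IndexError); skipped.
3. `except LookupError` matches (KeyError is a subclass of LookupError) → res = 56.
4. `except Exception` is not reached.
Result: 56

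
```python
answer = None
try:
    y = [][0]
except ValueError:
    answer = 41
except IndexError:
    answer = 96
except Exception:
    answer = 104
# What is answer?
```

Step-by-step execution trace:
1. `y = [][0]` raises IndexError.
2. `except ValueError` does not match IndexError; skipped.
3. `except IndexError` matches → answer = 96.
4. Remaining except clauses are skipped.
Result: 96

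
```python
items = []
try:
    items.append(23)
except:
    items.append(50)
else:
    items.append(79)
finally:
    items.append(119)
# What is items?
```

Step-by-step execution trace:
1. try: `items.append(23)` → items = [23]. No exception raised.
2. `except` is skipped.
3. `else` runs: `items.append(79)` → items = [23, 79].
4. `finally` always runs: `items.append(119)` → items = [23, 79, 119].
Result: [23, 79, 119]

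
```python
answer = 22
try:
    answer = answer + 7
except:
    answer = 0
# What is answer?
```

Step-by-step execution trace:
1. answer starts at 22.
2. try: `answer = answer + 7` → answer = 29. No exception raised.
3. `except` is skipped.
Result: 29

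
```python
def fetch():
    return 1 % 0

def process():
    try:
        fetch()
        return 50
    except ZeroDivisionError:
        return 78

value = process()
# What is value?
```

Step-by-step execution trace:
1. `process()` calls `fetch()`.
2. `fetch()` evaluates `1 % 0`, which raises ZeroDivisionError; it propagates to the caller.
3. `return 50` is not reached.
4. `except ZeroDivisionError` in process matches → returns 78.
5. value = 78.
Result: 78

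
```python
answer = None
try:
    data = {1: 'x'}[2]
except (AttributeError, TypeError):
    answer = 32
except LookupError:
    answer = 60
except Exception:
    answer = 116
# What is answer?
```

Step-by-step execution trace:
1. `data = {1: 'x'}[2]` raises KeyError.
2. `except (AttributeError, TypeError)` does not match KeyError; skipped.
3. `except LookupError` matches (KeyError is a subclass of LookupError) → answer = 60.
4. `except Exception` is not reached.
Result: 60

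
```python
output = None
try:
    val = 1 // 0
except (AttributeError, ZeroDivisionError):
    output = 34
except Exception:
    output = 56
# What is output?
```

Step-by-step execution trace:
1. `val = 1 // 0` raises ZeroDivisionError.
2. `except (AttributeError, ZeroDivisionError)` matches (ZeroDivisionError is in the tuple) → output = 34.
3. `except Exception` is not reached.
Result: 34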